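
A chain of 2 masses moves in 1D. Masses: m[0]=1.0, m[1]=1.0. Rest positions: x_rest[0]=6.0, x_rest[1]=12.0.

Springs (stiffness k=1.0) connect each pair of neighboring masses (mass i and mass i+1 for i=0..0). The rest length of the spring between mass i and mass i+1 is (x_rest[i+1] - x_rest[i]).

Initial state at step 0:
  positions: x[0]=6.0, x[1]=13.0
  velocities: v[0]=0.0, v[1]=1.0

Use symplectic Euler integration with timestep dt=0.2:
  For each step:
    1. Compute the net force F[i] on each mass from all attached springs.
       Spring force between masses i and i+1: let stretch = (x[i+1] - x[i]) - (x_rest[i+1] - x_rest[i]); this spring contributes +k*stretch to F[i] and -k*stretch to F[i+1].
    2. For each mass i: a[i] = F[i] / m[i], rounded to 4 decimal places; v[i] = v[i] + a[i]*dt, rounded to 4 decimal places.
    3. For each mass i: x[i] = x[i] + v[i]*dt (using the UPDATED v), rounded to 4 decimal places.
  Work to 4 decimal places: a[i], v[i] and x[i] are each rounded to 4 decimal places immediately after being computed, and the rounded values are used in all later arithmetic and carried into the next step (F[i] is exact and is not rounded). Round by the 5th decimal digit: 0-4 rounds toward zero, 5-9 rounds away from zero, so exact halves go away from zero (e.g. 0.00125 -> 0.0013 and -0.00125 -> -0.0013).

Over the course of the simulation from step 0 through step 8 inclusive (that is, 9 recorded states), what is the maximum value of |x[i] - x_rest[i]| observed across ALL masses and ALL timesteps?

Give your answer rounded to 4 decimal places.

Answer: 1.4034

Derivation:
Step 0: x=[6.0000 13.0000] v=[0.0000 1.0000]
Step 1: x=[6.0400 13.1600] v=[0.2000 0.8000]
Step 2: x=[6.1248 13.2752] v=[0.4240 0.5760]
Step 3: x=[6.2556 13.3444] v=[0.6541 0.3459]
Step 4: x=[6.4300 13.3700] v=[0.8719 0.1281]
Step 5: x=[6.6420 13.3580] v=[1.0599 -0.0599]
Step 6: x=[6.8826 13.3174] v=[1.2031 -0.2031]
Step 7: x=[7.1406 13.2594] v=[1.2901 -0.2901]
Step 8: x=[7.4034 13.1966] v=[1.3139 -0.3139]
Max displacement = 1.4034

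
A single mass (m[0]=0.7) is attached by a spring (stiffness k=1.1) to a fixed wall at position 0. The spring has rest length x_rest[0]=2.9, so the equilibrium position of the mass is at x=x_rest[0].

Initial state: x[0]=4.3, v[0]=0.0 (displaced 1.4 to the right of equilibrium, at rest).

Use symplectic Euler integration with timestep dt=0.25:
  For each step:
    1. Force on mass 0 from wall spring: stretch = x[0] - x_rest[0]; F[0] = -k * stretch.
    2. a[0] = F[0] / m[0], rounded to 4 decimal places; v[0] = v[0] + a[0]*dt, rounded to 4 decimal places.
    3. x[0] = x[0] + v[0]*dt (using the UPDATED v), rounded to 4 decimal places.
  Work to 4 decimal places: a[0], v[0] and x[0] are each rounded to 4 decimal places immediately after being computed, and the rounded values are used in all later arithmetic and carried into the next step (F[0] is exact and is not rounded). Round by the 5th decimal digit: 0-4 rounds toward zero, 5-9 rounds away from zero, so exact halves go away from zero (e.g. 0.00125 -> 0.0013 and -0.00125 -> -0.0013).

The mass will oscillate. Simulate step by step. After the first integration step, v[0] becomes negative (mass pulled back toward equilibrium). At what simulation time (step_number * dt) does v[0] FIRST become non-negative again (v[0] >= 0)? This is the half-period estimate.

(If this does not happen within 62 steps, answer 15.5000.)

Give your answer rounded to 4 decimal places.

Answer: 2.5000

Derivation:
Step 0: x=[4.3000] v=[0.0000]
Step 1: x=[4.1625] v=[-0.5500]
Step 2: x=[3.9010] v=[-1.0460]
Step 3: x=[3.5412] v=[-1.4393]
Step 4: x=[3.1184] v=[-1.6912]
Step 5: x=[2.6742] v=[-1.7770]
Step 6: x=[2.2521] v=[-1.6883]
Step 7: x=[1.8937] v=[-1.4338]
Step 8: x=[1.6341] v=[-1.0385]
Step 9: x=[1.4988] v=[-0.5412]
Step 10: x=[1.5011] v=[0.0093]
First v>=0 after going negative at step 10, time=2.5000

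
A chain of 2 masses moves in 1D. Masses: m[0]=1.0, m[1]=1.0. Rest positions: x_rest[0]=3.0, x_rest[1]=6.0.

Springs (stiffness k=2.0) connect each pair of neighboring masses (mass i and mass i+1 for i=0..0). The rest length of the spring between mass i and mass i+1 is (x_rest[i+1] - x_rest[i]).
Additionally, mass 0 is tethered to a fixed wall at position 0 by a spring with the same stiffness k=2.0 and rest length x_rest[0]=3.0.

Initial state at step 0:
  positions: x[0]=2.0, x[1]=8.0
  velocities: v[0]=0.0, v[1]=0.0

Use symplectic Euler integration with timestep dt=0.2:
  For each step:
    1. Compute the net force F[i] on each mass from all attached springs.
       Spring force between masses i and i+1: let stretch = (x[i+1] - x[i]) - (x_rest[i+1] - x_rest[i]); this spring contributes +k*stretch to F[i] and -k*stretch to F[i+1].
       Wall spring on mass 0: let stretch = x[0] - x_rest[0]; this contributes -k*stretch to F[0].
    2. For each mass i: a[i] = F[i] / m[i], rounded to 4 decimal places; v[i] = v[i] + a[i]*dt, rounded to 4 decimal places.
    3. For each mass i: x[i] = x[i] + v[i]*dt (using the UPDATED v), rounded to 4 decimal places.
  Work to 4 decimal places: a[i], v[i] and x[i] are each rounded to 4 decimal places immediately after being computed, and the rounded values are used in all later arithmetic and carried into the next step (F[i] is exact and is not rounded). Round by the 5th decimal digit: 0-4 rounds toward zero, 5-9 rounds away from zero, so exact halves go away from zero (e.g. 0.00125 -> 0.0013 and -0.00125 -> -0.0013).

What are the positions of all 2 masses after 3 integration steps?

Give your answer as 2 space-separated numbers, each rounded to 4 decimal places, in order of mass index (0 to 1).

Step 0: x=[2.0000 8.0000] v=[0.0000 0.0000]
Step 1: x=[2.3200 7.7600] v=[1.6000 -1.2000]
Step 2: x=[2.8896 7.3248] v=[2.8480 -2.1760]
Step 3: x=[3.5828 6.7748] v=[3.4662 -2.7501]

Answer: 3.5828 6.7748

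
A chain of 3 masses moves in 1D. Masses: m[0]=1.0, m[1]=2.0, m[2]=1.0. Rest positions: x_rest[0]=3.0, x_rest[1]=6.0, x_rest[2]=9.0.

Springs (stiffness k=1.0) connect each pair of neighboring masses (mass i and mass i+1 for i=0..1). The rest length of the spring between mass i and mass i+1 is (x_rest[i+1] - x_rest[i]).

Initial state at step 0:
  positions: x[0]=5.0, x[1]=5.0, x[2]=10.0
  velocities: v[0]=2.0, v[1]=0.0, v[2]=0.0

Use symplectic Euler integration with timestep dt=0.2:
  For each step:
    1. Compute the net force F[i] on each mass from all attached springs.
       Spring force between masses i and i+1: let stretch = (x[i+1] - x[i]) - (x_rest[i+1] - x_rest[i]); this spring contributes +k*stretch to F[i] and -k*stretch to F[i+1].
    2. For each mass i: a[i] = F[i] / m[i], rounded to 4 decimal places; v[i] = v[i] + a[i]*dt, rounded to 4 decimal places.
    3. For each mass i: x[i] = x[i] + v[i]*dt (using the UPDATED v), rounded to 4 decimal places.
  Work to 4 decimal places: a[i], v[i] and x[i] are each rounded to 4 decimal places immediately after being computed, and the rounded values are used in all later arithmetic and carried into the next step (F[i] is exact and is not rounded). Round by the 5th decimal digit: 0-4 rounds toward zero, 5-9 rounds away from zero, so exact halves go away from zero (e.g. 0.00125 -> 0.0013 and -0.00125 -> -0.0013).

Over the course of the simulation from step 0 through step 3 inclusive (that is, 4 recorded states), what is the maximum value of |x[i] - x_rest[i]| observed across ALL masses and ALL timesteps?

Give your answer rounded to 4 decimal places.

Answer: 2.4603

Derivation:
Step 0: x=[5.0000 5.0000 10.0000] v=[2.0000 0.0000 0.0000]
Step 1: x=[5.2800 5.1000 9.9200] v=[1.4000 0.5000 -0.4000]
Step 2: x=[5.4328 5.3000 9.7672] v=[0.7640 1.0000 -0.7640]
Step 3: x=[5.4603 5.5920 9.5557] v=[0.1374 1.4600 -1.0574]
Max displacement = 2.4603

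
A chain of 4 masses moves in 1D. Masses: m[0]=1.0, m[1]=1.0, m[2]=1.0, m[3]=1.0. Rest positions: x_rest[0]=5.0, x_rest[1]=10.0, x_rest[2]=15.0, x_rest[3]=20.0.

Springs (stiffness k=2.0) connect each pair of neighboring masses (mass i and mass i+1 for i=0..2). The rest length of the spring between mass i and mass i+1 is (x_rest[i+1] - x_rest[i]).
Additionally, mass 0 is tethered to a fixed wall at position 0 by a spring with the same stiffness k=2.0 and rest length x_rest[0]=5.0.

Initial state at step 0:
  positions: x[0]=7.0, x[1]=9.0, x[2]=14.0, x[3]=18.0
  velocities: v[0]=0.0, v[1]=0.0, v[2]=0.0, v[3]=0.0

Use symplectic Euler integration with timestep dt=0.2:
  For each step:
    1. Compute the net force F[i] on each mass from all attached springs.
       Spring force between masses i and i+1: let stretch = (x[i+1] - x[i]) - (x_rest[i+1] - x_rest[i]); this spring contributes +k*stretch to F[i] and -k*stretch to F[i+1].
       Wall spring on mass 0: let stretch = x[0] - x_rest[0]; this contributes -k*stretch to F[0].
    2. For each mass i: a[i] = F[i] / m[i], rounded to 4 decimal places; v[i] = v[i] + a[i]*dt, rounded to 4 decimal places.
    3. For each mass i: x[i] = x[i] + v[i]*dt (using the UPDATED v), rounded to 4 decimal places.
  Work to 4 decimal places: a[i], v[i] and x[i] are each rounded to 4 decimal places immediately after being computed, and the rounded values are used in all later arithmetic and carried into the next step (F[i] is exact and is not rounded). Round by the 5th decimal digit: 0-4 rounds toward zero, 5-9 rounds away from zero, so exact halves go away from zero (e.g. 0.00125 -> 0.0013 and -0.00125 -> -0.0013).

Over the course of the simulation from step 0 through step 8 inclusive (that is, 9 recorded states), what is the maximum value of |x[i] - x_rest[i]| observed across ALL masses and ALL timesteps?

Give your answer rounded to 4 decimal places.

Step 0: x=[7.0000 9.0000 14.0000 18.0000] v=[0.0000 0.0000 0.0000 0.0000]
Step 1: x=[6.6000 9.2400 13.9200 18.0800] v=[-2.0000 1.2000 -0.4000 0.4000]
Step 2: x=[5.8832 9.6432 13.7984 18.2272] v=[-3.5840 2.0160 -0.6080 0.7360]
Step 3: x=[4.9965 10.0780 13.6987 18.4201] v=[-4.4333 2.1741 -0.4986 0.9645]
Step 4: x=[4.1166 10.3960 13.6870 18.6353] v=[-4.3993 1.5898 -0.0583 1.0759]
Step 5: x=[3.4098 10.4749 13.8079 18.8546] v=[-3.5342 0.3944 0.6046 1.0966]
Step 6: x=[2.9954 10.2552 14.0659 19.0702] v=[-2.0721 -1.0984 1.2901 1.0779]
Step 7: x=[2.9221 9.7596 14.4194 19.2854] v=[-0.3663 -2.4780 1.7675 1.0762]
Step 8: x=[3.1621 9.0898 14.7894 19.5114] v=[1.1999 -3.3491 1.8500 1.1298]
Max displacement = 2.0779

Answer: 2.0779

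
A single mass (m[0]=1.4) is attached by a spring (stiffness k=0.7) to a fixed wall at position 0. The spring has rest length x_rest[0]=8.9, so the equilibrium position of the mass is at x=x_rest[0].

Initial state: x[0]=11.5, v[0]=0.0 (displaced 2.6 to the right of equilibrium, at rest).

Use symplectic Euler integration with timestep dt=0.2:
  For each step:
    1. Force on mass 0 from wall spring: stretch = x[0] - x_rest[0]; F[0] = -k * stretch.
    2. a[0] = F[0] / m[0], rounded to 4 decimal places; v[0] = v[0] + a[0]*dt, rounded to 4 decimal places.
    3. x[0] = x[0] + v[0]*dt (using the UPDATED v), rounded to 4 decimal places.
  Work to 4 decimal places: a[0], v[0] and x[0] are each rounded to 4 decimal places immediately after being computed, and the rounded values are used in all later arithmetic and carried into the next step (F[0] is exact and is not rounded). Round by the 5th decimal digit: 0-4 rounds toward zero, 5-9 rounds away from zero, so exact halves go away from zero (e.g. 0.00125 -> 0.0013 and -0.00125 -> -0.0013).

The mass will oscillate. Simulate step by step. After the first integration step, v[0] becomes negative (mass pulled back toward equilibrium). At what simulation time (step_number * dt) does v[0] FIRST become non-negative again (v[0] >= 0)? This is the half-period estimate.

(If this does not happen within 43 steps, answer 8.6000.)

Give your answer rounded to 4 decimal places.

Step 0: x=[11.5000] v=[0.0000]
Step 1: x=[11.4480] v=[-0.2600]
Step 2: x=[11.3450] v=[-0.5148]
Step 3: x=[11.1931] v=[-0.7593]
Step 4: x=[10.9954] v=[-0.9886]
Step 5: x=[10.7558] v=[-1.1981]
Step 6: x=[10.4791] v=[-1.3837]
Step 7: x=[10.1708] v=[-1.5416]
Step 8: x=[9.8371] v=[-1.6687]
Step 9: x=[9.4846] v=[-1.7624]
Step 10: x=[9.1204] v=[-1.8209]
Step 11: x=[8.7518] v=[-1.8429]
Step 12: x=[8.3862] v=[-1.8281]
Step 13: x=[8.0309] v=[-1.7767]
Step 14: x=[7.6929] v=[-1.6898]
Step 15: x=[7.3791] v=[-1.5691]
Step 16: x=[7.0957] v=[-1.4170]
Step 17: x=[6.8484] v=[-1.2366]
Step 18: x=[6.6421] v=[-1.0314]
Step 19: x=[6.4810] v=[-0.8056]
Step 20: x=[6.3683] v=[-0.5637]
Step 21: x=[6.3062] v=[-0.3105]
Step 22: x=[6.2960] v=[-0.0511]
Step 23: x=[6.3379] v=[0.2093]
First v>=0 after going negative at step 23, time=4.6000

Answer: 4.6000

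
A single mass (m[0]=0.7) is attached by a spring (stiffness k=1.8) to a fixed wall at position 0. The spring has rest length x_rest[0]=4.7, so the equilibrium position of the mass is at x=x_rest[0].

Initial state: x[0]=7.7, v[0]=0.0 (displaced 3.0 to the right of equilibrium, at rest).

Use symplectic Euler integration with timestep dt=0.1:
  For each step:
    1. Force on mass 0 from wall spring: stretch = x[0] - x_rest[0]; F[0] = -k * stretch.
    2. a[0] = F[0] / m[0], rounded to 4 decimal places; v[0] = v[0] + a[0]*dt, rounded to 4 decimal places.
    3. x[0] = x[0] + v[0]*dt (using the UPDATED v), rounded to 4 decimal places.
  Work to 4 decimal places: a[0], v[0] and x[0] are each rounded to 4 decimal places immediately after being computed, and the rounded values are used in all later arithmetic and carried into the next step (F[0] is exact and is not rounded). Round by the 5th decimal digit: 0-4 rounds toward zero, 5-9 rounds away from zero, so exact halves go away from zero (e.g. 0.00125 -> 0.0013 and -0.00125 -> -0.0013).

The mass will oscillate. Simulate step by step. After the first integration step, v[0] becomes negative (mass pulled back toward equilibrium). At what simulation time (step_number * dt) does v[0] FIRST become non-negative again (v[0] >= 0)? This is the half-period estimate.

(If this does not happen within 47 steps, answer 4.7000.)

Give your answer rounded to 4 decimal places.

Step 0: x=[7.7000] v=[0.0000]
Step 1: x=[7.6229] v=[-0.7714]
Step 2: x=[7.4706] v=[-1.5230]
Step 3: x=[7.2471] v=[-2.2354]
Step 4: x=[6.9581] v=[-2.8904]
Step 5: x=[6.6110] v=[-3.4711]
Step 6: x=[6.2148] v=[-3.9625]
Step 7: x=[5.7796] v=[-4.3520]
Step 8: x=[5.3166] v=[-4.6296]
Step 9: x=[4.8378] v=[-4.7882]
Step 10: x=[4.3554] v=[-4.8236]
Step 11: x=[3.8819] v=[-4.7350]
Step 12: x=[3.4294] v=[-4.5246]
Step 13: x=[3.0096] v=[-4.1979]
Step 14: x=[2.6333] v=[-3.7632]
Step 15: x=[2.3101] v=[-3.2318]
Step 16: x=[2.0484] v=[-2.6173]
Step 17: x=[1.8549] v=[-1.9355]
Step 18: x=[1.7345] v=[-1.2039]
Step 19: x=[1.6904] v=[-0.4413]
Step 20: x=[1.7237] v=[0.3326]
First v>=0 after going negative at step 20, time=2.0000

Answer: 2.0000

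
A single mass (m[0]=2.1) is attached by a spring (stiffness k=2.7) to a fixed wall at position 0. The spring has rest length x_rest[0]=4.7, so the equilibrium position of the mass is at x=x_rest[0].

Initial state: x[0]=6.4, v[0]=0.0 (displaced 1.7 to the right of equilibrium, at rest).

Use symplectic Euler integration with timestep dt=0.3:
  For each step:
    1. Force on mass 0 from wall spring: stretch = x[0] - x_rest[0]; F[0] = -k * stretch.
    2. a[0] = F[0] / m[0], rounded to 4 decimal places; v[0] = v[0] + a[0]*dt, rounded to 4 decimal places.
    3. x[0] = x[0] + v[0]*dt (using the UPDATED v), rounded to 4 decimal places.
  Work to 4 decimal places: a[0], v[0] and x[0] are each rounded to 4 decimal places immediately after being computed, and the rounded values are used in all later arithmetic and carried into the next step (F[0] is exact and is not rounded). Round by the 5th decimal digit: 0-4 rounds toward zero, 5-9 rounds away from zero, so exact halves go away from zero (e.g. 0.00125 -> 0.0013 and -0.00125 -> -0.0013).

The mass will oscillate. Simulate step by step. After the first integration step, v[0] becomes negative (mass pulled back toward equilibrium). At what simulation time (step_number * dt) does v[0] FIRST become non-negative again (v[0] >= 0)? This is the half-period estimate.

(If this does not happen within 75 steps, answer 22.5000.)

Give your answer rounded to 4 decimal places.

Step 0: x=[6.4000] v=[0.0000]
Step 1: x=[6.2033] v=[-0.6557]
Step 2: x=[5.8327] v=[-1.2355]
Step 3: x=[5.3310] v=[-1.6724]
Step 4: x=[4.7563] v=[-1.9158]
Step 5: x=[4.1751] v=[-1.9375]
Step 6: x=[3.6546] v=[-1.7350]
Step 7: x=[3.2551] v=[-1.3318]
Step 8: x=[3.0228] v=[-0.7745]
Step 9: x=[2.9845] v=[-0.1276]
Step 10: x=[3.1447] v=[0.5341]
First v>=0 after going negative at step 10, time=3.0000

Answer: 3.0000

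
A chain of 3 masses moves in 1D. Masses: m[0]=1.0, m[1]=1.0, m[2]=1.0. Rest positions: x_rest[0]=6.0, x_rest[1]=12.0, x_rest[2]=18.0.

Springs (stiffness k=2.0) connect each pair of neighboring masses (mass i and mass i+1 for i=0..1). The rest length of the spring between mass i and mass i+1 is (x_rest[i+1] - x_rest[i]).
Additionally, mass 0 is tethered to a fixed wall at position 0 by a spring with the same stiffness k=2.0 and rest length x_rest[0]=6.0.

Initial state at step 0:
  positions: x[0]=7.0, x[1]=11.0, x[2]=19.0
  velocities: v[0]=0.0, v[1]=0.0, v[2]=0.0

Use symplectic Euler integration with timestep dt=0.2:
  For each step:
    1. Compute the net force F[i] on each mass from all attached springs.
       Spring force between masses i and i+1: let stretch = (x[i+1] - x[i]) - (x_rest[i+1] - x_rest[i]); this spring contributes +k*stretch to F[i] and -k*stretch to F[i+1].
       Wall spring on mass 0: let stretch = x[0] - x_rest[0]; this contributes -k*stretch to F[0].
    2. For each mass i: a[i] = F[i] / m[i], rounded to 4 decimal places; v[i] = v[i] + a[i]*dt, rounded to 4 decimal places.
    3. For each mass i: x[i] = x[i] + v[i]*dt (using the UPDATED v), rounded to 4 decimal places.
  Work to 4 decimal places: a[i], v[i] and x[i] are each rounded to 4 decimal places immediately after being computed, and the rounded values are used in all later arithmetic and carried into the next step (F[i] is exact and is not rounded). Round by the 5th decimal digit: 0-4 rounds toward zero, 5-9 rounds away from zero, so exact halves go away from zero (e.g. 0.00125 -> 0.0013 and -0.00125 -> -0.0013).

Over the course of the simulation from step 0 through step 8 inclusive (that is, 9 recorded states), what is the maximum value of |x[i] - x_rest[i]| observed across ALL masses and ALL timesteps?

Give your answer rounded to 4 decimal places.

Step 0: x=[7.0000 11.0000 19.0000] v=[0.0000 0.0000 0.0000]
Step 1: x=[6.7600 11.3200 18.8400] v=[-1.2000 1.6000 -0.8000]
Step 2: x=[6.3440 11.8768 18.5584] v=[-2.0800 2.7840 -1.4080]
Step 3: x=[5.8631 12.5255 18.2223] v=[-2.4045 3.2435 -1.6806]
Step 4: x=[5.4461 13.0970 17.9104] v=[-2.0848 2.8573 -1.5593]
Step 5: x=[5.2055 13.4415 17.6935] v=[-1.2029 1.7223 -1.0847]
Step 6: x=[5.2074 13.4672 17.6164] v=[0.0093 0.1287 -0.3855]
Step 7: x=[5.4535 13.1641 17.6874] v=[1.2303 -1.5155 0.3548]
Step 8: x=[5.8801 12.6060 17.8765] v=[2.1331 -2.7904 0.9455]
Max displacement = 1.4672

Answer: 1.4672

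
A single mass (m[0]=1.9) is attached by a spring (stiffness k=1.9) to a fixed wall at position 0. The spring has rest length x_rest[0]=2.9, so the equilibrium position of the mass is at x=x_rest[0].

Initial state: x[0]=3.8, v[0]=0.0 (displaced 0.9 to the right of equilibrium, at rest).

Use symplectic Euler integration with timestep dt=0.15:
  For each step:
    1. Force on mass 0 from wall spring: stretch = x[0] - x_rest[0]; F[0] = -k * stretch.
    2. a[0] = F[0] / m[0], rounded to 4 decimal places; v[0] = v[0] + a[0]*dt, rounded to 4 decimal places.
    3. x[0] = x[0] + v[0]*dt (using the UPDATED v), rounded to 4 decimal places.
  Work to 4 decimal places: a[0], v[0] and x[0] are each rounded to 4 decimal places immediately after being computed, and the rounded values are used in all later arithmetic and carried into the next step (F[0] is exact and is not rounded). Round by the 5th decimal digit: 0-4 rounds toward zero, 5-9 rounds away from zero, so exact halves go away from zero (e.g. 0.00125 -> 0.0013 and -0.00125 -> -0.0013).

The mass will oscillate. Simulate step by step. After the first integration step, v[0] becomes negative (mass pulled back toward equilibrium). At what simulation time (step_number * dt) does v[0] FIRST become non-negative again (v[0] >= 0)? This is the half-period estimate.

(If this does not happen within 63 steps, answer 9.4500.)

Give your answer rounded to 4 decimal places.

Step 0: x=[3.8000] v=[0.0000]
Step 1: x=[3.7798] v=[-0.1350]
Step 2: x=[3.7398] v=[-0.2670]
Step 3: x=[3.6809] v=[-0.3930]
Step 4: x=[3.6044] v=[-0.5101]
Step 5: x=[3.5120] v=[-0.6158]
Step 6: x=[3.4059] v=[-0.7076]
Step 7: x=[3.2884] v=[-0.7835]
Step 8: x=[3.1621] v=[-0.8418]
Step 9: x=[3.0299] v=[-0.8811]
Step 10: x=[2.8948] v=[-0.9006]
Step 11: x=[2.7598] v=[-0.8998]
Step 12: x=[2.6280] v=[-0.8788]
Step 13: x=[2.5023] v=[-0.8380]
Step 14: x=[2.3856] v=[-0.7783]
Step 15: x=[2.2804] v=[-0.7011]
Step 16: x=[2.1892] v=[-0.6082]
Step 17: x=[2.1140] v=[-0.5016]
Step 18: x=[2.0564] v=[-0.3837]
Step 19: x=[2.0178] v=[-0.2572]
Step 20: x=[1.9991] v=[-0.1249]
Step 21: x=[2.0006] v=[0.0102]
First v>=0 after going negative at step 21, time=3.1500

Answer: 3.1500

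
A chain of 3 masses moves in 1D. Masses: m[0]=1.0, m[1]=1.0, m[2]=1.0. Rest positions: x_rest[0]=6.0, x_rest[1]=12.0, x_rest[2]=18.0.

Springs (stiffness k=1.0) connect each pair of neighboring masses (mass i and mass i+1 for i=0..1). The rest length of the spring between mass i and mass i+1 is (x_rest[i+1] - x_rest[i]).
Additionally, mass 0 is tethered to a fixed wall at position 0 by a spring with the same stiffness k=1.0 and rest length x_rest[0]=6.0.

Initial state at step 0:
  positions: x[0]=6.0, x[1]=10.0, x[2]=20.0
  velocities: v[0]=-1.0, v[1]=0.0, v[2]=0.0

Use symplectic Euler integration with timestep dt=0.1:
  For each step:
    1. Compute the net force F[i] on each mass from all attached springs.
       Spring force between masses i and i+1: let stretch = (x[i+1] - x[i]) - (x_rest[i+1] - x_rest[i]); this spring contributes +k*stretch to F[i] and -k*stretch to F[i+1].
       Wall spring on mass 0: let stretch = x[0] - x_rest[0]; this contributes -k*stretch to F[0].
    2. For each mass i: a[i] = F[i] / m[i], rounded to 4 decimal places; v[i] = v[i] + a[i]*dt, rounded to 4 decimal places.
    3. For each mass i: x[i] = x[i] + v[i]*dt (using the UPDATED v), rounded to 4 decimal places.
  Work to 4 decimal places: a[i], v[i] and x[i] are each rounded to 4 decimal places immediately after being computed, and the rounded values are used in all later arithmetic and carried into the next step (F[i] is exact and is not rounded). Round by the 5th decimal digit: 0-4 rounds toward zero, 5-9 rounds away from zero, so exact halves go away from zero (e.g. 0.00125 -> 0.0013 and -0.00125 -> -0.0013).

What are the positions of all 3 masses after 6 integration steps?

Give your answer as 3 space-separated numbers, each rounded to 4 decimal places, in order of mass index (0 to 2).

Step 0: x=[6.0000 10.0000 20.0000] v=[-1.0000 0.0000 0.0000]
Step 1: x=[5.8800 10.0600 19.9600] v=[-1.2000 0.6000 -0.4000]
Step 2: x=[5.7430 10.1772 19.8810] v=[-1.3700 1.1720 -0.7900]
Step 3: x=[5.5929 10.3471 19.7650] v=[-1.5009 1.6990 -1.1604]
Step 4: x=[5.4344 10.5636 19.6148] v=[-1.5848 2.1654 -1.5022]
Step 5: x=[5.2729 10.8194 19.4341] v=[-1.6153 2.5576 -1.8073]
Step 6: x=[5.1141 11.1058 19.2272] v=[-1.5879 2.8644 -2.0688]

Answer: 5.1141 11.1058 19.2272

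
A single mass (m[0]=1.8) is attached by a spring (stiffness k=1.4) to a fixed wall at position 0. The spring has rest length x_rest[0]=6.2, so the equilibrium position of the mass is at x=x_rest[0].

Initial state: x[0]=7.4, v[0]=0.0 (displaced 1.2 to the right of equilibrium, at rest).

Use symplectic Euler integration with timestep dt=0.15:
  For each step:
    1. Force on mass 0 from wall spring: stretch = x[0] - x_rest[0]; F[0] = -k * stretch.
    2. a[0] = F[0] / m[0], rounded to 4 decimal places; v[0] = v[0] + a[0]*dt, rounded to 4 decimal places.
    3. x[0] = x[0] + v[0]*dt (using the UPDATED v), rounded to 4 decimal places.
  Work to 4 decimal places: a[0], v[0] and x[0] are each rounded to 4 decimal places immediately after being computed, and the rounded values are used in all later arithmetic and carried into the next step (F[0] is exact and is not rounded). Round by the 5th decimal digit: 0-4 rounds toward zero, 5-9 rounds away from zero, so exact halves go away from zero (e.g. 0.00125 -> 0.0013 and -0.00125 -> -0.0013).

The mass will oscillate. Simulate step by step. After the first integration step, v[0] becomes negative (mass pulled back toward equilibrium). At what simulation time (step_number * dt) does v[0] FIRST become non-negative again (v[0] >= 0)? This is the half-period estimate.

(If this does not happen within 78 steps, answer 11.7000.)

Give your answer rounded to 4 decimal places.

Answer: 3.6000

Derivation:
Step 0: x=[7.4000] v=[0.0000]
Step 1: x=[7.3790] v=[-0.1400]
Step 2: x=[7.3374] v=[-0.2776]
Step 3: x=[7.2759] v=[-0.4103]
Step 4: x=[7.1955] v=[-0.5358]
Step 5: x=[7.0977] v=[-0.6519]
Step 6: x=[6.9842] v=[-0.7566]
Step 7: x=[6.8570] v=[-0.8481]
Step 8: x=[6.7183] v=[-0.9248]
Step 9: x=[6.5705] v=[-0.9853]
Step 10: x=[6.4162] v=[-1.0285]
Step 11: x=[6.2581] v=[-1.0537]
Step 12: x=[6.0990] v=[-1.0605]
Step 13: x=[5.9417] v=[-1.0487]
Step 14: x=[5.7889] v=[-1.0186]
Step 15: x=[5.6433] v=[-0.9706]
Step 16: x=[5.5074] v=[-0.9057]
Step 17: x=[5.3837] v=[-0.8249]
Step 18: x=[5.2742] v=[-0.7297]
Step 19: x=[5.1809] v=[-0.6217]
Step 20: x=[5.1055] v=[-0.5028]
Step 21: x=[5.0492] v=[-0.3751]
Step 22: x=[5.0131] v=[-0.2408]
Step 23: x=[4.9978] v=[-0.1023]
Step 24: x=[5.0035] v=[0.0380]
First v>=0 after going negative at step 24, time=3.6000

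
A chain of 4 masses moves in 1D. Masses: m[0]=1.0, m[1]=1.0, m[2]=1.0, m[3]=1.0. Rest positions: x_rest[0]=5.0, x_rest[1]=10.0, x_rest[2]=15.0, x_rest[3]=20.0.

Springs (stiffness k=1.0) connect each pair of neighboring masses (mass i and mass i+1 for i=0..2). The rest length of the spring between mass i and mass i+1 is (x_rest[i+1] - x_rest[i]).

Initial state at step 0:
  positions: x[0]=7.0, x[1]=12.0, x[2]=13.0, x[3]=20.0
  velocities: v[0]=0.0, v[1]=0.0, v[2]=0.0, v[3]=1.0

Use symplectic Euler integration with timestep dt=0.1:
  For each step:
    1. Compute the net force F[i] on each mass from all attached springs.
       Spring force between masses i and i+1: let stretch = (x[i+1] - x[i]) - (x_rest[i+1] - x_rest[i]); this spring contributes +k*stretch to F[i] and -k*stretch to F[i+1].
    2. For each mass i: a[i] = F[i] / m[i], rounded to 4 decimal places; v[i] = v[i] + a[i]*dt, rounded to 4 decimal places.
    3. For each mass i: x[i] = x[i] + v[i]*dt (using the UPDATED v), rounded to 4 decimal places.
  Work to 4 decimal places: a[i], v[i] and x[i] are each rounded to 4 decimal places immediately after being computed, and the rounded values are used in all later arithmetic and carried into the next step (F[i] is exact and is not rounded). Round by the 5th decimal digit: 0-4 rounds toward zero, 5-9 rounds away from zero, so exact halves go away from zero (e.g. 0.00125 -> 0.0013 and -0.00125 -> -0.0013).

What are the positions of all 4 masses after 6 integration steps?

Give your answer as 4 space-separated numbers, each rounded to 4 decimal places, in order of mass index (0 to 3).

Answer: 6.9735 11.2545 14.1722 20.2000

Derivation:
Step 0: x=[7.0000 12.0000 13.0000 20.0000] v=[0.0000 0.0000 0.0000 1.0000]
Step 1: x=[7.0000 11.9600 13.0600 20.0800] v=[0.0000 -0.4000 0.6000 0.8000]
Step 2: x=[6.9996 11.8814 13.1792 20.1398] v=[-0.0040 -0.7860 1.1920 0.5980]
Step 3: x=[6.9980 11.7670 13.3550 20.1800] v=[-0.0158 -1.1444 1.7583 0.4019]
Step 4: x=[6.9941 11.6208 13.5832 20.2019] v=[-0.0389 -1.4625 2.2820 0.2194]
Step 5: x=[6.9865 11.4479 13.8580 20.2077] v=[-0.0762 -1.7289 2.7476 0.0575]
Step 6: x=[6.9735 11.2545 14.1722 20.2000] v=[-0.1301 -1.9340 3.1416 -0.0775]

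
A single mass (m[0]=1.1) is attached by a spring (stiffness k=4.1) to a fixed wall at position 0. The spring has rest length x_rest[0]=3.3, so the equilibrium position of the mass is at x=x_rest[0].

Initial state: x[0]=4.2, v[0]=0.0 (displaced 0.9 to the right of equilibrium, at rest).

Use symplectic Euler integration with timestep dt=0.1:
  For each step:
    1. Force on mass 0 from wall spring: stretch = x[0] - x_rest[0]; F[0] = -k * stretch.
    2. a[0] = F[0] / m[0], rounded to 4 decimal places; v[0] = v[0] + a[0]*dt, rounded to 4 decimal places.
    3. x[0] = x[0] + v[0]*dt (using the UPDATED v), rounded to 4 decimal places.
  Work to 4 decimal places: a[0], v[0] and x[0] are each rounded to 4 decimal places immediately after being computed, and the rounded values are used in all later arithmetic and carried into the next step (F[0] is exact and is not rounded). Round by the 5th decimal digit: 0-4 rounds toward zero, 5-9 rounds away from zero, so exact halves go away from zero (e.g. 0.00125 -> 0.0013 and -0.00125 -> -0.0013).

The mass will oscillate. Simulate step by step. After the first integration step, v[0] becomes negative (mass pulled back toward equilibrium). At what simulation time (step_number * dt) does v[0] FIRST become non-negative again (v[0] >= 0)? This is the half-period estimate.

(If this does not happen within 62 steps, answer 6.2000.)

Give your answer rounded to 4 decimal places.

Step 0: x=[4.2000] v=[0.0000]
Step 1: x=[4.1665] v=[-0.3355]
Step 2: x=[4.1007] v=[-0.6585]
Step 3: x=[4.0050] v=[-0.9569]
Step 4: x=[3.8830] v=[-1.2197]
Step 5: x=[3.7393] v=[-1.4370]
Step 6: x=[3.5792] v=[-1.6007]
Step 7: x=[3.4087] v=[-1.7048]
Step 8: x=[3.2342] v=[-1.7453]
Step 9: x=[3.0621] v=[-1.7208]
Step 10: x=[2.8989] v=[-1.6321]
Step 11: x=[2.7506] v=[-1.4826]
Step 12: x=[2.6228] v=[-1.2778]
Step 13: x=[2.5203] v=[-1.0254]
Step 14: x=[2.4468] v=[-0.7348]
Step 15: x=[2.4051] v=[-0.4168]
Step 16: x=[2.3968] v=[-0.0833]
Step 17: x=[2.4221] v=[0.2534]
First v>=0 after going negative at step 17, time=1.7000

Answer: 1.7000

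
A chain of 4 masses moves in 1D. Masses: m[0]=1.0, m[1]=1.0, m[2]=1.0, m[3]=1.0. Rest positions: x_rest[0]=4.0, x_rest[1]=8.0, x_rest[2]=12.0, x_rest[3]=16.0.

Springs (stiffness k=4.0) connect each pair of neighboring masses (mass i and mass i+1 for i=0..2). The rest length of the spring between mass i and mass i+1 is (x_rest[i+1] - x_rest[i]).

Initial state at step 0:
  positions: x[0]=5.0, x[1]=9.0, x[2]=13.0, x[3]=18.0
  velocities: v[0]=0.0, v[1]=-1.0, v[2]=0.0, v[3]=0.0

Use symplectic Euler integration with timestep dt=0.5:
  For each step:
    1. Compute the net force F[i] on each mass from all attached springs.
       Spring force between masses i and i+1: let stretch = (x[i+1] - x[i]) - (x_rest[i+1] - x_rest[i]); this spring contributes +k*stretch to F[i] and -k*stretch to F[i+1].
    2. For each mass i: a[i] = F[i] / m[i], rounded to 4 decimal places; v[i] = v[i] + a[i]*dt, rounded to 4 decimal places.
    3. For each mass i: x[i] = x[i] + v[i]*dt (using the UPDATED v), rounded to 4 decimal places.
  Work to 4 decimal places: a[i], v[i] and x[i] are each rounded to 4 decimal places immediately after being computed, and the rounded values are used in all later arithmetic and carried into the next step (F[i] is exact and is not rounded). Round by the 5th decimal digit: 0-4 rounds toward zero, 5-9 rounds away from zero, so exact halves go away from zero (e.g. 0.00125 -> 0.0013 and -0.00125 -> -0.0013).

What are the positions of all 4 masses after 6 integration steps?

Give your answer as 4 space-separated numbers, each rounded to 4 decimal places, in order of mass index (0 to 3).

Step 0: x=[5.0000 9.0000 13.0000 18.0000] v=[0.0000 -1.0000 0.0000 0.0000]
Step 1: x=[5.0000 8.5000 14.0000 17.0000] v=[0.0000 -1.0000 2.0000 -2.0000]
Step 2: x=[4.5000 10.0000 12.5000 17.0000] v=[-1.0000 3.0000 -3.0000 0.0000]
Step 3: x=[5.5000 8.5000 13.0000 16.5000] v=[2.0000 -3.0000 1.0000 -1.0000]
Step 4: x=[5.5000 8.5000 12.5000 16.5000] v=[0.0000 0.0000 -1.0000 0.0000]
Step 5: x=[4.5000 9.5000 12.0000 16.5000] v=[-2.0000 2.0000 -1.0000 0.0000]
Step 6: x=[4.5000 8.0000 13.5000 16.0000] v=[0.0000 -3.0000 3.0000 -1.0000]

Answer: 4.5000 8.0000 13.5000 16.0000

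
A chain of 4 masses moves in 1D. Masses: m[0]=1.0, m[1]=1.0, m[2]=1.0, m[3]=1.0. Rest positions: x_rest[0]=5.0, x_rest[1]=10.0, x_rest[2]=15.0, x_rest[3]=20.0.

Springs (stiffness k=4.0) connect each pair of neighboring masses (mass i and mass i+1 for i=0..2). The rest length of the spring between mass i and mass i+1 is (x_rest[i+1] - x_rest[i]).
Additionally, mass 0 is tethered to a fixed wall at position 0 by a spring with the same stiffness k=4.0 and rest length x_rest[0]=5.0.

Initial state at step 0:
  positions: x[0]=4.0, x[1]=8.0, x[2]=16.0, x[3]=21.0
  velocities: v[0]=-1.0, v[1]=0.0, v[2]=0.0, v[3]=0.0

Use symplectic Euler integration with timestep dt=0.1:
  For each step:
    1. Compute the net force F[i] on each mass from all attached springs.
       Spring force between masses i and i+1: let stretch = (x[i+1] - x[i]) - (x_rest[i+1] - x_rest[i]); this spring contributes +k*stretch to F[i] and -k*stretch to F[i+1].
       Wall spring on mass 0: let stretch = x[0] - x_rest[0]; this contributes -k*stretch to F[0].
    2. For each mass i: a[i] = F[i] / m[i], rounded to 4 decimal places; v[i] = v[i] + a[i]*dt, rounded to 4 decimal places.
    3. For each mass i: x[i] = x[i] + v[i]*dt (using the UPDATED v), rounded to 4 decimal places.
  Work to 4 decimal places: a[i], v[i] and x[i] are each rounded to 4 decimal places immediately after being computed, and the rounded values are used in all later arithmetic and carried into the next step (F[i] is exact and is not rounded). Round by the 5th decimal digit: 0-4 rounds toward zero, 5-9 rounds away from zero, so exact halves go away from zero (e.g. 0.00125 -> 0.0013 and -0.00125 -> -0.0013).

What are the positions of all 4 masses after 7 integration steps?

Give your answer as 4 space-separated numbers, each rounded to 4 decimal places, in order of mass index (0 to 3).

Step 0: x=[4.0000 8.0000 16.0000 21.0000] v=[-1.0000 0.0000 0.0000 0.0000]
Step 1: x=[3.9000 8.1600 15.8800 21.0000] v=[-1.0000 1.6000 -1.2000 0.0000]
Step 2: x=[3.8144 8.4584 15.6560 20.9952] v=[-0.8560 2.9840 -2.2400 -0.0480]
Step 3: x=[3.7620 8.8589 15.3577 20.9768] v=[-0.5242 4.0054 -2.9834 -0.1837]
Step 4: x=[3.7630 9.3155 15.0242 20.9337] v=[0.0098 4.5662 -3.3353 -0.4313]
Step 5: x=[3.8356 9.7784 14.6987 20.8542] v=[0.7256 4.6287 -3.2550 -0.7951]
Step 6: x=[3.9925 10.2004 14.4226 20.7285] v=[1.5685 4.2197 -2.7609 -1.2573]
Step 7: x=[4.2380 10.5429 14.2299 20.5505] v=[2.4547 3.4254 -1.9274 -1.7797]

Answer: 4.2380 10.5429 14.2299 20.5505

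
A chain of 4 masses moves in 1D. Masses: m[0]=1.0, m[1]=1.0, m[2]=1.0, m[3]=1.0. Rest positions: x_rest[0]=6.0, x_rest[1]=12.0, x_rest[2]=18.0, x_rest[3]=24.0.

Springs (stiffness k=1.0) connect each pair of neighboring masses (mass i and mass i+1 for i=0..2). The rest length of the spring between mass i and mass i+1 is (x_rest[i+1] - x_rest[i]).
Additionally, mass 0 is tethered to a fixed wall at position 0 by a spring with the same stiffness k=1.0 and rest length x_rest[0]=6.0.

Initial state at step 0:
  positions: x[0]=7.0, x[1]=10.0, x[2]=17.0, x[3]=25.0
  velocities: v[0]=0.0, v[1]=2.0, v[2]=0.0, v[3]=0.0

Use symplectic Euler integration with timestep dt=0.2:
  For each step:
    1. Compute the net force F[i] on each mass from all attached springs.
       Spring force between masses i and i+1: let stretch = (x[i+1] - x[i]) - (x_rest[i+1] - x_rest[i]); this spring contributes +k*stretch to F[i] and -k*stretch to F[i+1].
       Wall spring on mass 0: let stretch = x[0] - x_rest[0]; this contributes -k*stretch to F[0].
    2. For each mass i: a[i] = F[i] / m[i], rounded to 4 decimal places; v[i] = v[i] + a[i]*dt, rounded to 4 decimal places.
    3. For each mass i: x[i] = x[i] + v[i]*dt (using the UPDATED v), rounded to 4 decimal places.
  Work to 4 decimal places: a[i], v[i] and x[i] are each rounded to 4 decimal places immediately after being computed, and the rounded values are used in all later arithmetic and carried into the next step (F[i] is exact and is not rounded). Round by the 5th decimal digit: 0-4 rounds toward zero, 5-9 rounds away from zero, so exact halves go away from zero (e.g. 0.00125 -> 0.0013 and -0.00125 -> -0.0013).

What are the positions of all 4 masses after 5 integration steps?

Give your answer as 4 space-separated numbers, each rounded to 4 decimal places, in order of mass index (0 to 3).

Answer: 5.4807 13.2790 17.8559 23.9749

Derivation:
Step 0: x=[7.0000 10.0000 17.0000 25.0000] v=[0.0000 2.0000 0.0000 0.0000]
Step 1: x=[6.8400 10.5600 17.0400 24.9200] v=[-0.8000 2.8000 0.2000 -0.4000]
Step 2: x=[6.5552 11.2304 17.1360 24.7648] v=[-1.4240 3.3520 0.4800 -0.7760]
Step 3: x=[6.1952 11.9500 17.3009 24.5444] v=[-1.8000 3.5981 0.8246 -1.1018]
Step 4: x=[5.8176 12.6535 17.5415 24.2743] v=[-1.8881 3.5173 1.2031 -1.3505]
Step 5: x=[5.4807 13.2790 17.8559 23.9749] v=[-1.6844 3.1277 1.5721 -1.4971]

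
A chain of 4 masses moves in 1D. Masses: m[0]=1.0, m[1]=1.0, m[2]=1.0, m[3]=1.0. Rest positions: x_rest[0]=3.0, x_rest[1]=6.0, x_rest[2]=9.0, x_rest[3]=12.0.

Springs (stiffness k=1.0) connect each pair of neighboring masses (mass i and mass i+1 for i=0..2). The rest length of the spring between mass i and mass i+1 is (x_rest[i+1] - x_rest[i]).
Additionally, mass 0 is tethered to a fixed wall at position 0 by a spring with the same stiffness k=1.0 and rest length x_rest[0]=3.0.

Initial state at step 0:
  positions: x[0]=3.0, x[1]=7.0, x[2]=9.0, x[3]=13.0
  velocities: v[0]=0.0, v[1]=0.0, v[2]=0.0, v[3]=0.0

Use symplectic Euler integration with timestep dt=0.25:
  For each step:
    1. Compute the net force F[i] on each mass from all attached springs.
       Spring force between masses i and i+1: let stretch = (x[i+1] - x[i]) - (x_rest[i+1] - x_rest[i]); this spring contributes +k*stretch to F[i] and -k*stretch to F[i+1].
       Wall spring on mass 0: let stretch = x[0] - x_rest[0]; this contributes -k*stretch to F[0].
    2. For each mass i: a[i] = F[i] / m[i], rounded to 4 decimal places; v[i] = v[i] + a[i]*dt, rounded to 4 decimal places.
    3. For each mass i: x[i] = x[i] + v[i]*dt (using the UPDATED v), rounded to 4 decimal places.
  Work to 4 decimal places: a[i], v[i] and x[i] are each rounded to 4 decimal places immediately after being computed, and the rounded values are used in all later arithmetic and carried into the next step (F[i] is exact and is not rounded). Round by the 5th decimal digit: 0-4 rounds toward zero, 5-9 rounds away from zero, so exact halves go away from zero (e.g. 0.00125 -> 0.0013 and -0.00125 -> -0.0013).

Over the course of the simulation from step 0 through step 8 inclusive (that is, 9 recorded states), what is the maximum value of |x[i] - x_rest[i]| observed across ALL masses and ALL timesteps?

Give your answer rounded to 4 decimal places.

Answer: 1.1492

Derivation:
Step 0: x=[3.0000 7.0000 9.0000 13.0000] v=[0.0000 0.0000 0.0000 0.0000]
Step 1: x=[3.0625 6.8750 9.1250 12.9375] v=[0.2500 -0.5000 0.5000 -0.2500]
Step 2: x=[3.1719 6.6524 9.3477 12.8242] v=[0.4375 -0.8906 0.8906 -0.4531]
Step 3: x=[3.3006 6.3807 9.6192 12.6812] v=[0.5147 -1.0869 1.0859 -0.5722]
Step 4: x=[3.4155 6.1189 9.8797 12.5343] v=[0.4596 -1.0473 1.0418 -0.5877]
Step 5: x=[3.4859 5.9232 10.0710 12.4090] v=[0.2816 -0.7830 0.7653 -0.5014]
Step 6: x=[3.4908 5.8344 10.1492 12.3250] v=[0.0195 -0.3554 0.3129 -0.3359]
Step 7: x=[3.4240 5.8688 10.0937 12.2925] v=[-0.2673 0.1374 -0.2219 -0.1299]
Step 8: x=[3.2960 6.0144 9.9116 12.3101] v=[-0.5121 0.5824 -0.7284 0.0704]
Max displacement = 1.1492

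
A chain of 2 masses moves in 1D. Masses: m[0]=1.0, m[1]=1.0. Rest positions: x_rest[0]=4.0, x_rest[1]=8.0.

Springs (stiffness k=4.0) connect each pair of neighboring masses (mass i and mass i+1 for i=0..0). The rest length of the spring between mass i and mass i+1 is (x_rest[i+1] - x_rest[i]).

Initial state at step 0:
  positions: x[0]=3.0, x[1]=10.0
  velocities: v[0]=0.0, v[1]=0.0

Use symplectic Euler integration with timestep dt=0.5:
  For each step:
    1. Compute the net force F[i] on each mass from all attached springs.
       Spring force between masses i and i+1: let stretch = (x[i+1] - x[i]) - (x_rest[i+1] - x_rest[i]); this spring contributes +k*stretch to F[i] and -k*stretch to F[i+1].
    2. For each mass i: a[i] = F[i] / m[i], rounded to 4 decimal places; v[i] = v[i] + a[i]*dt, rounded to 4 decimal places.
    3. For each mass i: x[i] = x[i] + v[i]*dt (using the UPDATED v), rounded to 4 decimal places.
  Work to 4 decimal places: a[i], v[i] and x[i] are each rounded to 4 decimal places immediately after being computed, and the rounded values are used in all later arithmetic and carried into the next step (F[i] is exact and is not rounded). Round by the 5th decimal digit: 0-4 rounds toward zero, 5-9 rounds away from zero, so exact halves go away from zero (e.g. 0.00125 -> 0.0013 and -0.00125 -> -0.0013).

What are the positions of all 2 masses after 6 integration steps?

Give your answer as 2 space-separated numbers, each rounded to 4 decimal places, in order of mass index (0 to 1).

Answer: 6.0000 7.0000

Derivation:
Step 0: x=[3.0000 10.0000] v=[0.0000 0.0000]
Step 1: x=[6.0000 7.0000] v=[6.0000 -6.0000]
Step 2: x=[6.0000 7.0000] v=[0.0000 0.0000]
Step 3: x=[3.0000 10.0000] v=[-6.0000 6.0000]
Step 4: x=[3.0000 10.0000] v=[0.0000 0.0000]
Step 5: x=[6.0000 7.0000] v=[6.0000 -6.0000]
Step 6: x=[6.0000 7.0000] v=[0.0000 0.0000]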